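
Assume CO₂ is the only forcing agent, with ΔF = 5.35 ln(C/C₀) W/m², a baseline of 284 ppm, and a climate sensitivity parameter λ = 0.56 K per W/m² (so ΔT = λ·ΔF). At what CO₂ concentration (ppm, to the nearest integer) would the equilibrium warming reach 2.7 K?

C ≈ 699 ppm

Required forcing: ΔF = ΔT/λ = 2.7/0.56 = 4.8214 W/m².
Then ln(C/284) = ΔF/5.35 = 4.8214/5.35 = 0.90120.
So C = 284 × e^0.90120 = 284 × 2.46256 = 699.37 ppm.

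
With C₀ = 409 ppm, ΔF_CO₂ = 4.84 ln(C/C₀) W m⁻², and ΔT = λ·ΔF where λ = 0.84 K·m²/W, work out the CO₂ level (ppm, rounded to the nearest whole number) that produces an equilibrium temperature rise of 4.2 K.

C ≈ 1149 ppm

Required forcing: ΔF = ΔT/λ = 4.2/0.84 = 5.0000 W/m².
Then ln(C/409) = ΔF/4.84 = 5.0000/4.84 = 1.03306.
So C = 409 × e^1.03306 = 409 × 2.80965 = 1149.15 ppm.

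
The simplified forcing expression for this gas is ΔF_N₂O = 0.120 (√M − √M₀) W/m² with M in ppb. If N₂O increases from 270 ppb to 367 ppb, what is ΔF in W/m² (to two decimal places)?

N₂O: 0.120 × (√367 − √270) = 0.120 × (19.1572 − 16.4317) = 0.120 × 2.7255 = 0.3271 W/m².

ΔF = 0.33 W/m²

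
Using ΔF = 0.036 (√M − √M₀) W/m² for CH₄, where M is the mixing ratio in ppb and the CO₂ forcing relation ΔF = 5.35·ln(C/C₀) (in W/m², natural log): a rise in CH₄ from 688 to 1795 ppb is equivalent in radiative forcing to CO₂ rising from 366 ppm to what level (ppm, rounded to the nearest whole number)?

CH₄ forcing: 0.036 × (√1795 − √688) = 0.036 × (42.3674 − 26.2298) = 0.036 × 16.1376 = 0.58095 W/m².
Set 5.35 ln(C/366) = 0.58095: ln(C/366) = 0.58095/5.35 = 0.10859, so C = 366 × e^0.10859 = 366 × 1.11471 = 407.98 ppm.

C ≈ 408 ppm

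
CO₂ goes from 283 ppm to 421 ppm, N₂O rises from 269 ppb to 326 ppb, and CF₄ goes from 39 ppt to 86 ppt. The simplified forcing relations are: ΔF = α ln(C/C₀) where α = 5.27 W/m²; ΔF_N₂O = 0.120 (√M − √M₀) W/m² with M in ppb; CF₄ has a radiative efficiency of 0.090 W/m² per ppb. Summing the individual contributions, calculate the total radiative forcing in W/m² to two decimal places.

ΔF = 2.30 W/m²

CO₂: 5.27 × ln(421/283) = 5.27 × ln(1.48763) = 5.27 × 0.39718 = 2.0931 W/m².
N₂O: 0.120 × (√326 − √269) = 0.120 × (18.0555 − 16.4012) = 0.120 × 1.6543 = 0.1985 W/m².
CF₄: Δ = 86 − 39 = 47 ppt = 0.047 ppb; ΔF = 0.090 × 0.047 = 0.0042 W/m².
Total ΔF = 2.0931 + 0.1985 + 0.0042 = 2.2958 W/m².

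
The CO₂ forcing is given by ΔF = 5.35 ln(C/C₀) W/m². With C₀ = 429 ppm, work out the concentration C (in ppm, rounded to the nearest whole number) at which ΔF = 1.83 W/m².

C ≈ 604 ppm

Set 5.35 ln(C/429) = 1.83, so ln(C/429) = 1.83/5.35 = 0.34206.
Then C/429 = e^0.34206 = 1.40784, giving C = 429 × 1.40784 = 603.96 ppm.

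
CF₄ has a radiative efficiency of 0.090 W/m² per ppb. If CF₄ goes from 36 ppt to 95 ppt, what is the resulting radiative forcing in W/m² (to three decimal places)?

CF₄: Δ = 95 − 36 = 59 ppt = 0.059 ppb; ΔF = 0.090 × 0.059 = 0.0053 W/m².

ΔF = 0.005 W/m²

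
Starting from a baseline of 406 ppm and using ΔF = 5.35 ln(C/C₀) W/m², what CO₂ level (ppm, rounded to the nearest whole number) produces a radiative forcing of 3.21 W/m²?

C ≈ 740 ppm

Set 5.35 ln(C/406) = 3.21, so ln(C/406) = 3.21/5.35 = 0.60000.
Then C/406 = e^0.60000 = 1.82212, giving C = 406 × 1.82212 = 739.78 ppm.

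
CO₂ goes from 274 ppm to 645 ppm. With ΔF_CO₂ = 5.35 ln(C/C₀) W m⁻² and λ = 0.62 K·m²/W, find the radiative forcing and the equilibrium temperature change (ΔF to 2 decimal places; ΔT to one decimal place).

CO₂: 5.35 × ln(645/274) = 5.35 × ln(2.35401) = 5.35 × 0.85612 = 4.5802 W/m².
ΔT = λ ΔF = 0.62 × 4.58 = 2.8396 K.

ΔF = 4.58 W/m²; ΔT = 2.8 K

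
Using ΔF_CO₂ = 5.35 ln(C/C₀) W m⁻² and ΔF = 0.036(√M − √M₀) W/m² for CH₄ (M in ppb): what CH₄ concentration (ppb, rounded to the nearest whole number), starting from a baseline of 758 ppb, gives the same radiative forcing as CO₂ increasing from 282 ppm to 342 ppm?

CO₂ forcing: 5.35 × ln(342/282) = 5.35 × 0.192904 = 1.03204 W/m².
Set 0.036(√M − √758) = 1.03204: √M = 1.03204/0.036 + √758 = 28.6678 + 27.5318 = 56.1996.
M = (56.1996)² = 3158.40 ppb.

M ≈ 3158 ppb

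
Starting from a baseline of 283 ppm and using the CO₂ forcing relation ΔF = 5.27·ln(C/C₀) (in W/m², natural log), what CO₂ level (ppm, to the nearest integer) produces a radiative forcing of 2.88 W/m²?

Set 5.27 ln(C/283) = 2.88, so ln(C/283) = 2.88/5.27 = 0.54649.
Then C/283 = e^0.54649 = 1.72718, giving C = 283 × 1.72718 = 488.79 ppm.

C ≈ 489 ppm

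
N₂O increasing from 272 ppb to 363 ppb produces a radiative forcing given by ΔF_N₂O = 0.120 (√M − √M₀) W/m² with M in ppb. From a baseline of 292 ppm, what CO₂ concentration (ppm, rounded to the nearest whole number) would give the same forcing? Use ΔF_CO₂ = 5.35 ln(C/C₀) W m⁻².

N₂O forcing: 0.120 × (√363 − √272) = 0.120 × (19.0526 − 16.4924) = 0.120 × 2.5602 = 0.30722 W/m².
Set 5.35 ln(C/292) = 0.30722: ln(C/292) = 0.30722/5.35 = 0.05742, so C = 292 × e^0.05742 = 292 × 1.05910 = 309.26 ppm.

C ≈ 309 ppm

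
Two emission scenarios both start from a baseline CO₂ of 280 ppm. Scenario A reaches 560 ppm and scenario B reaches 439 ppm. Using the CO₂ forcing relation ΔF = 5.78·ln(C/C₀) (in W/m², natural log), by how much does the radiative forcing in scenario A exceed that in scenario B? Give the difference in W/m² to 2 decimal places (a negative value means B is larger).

ΔF_A − ΔF_B = 1.41 W/m²

ΔF_A = 5.78 ln(560/280) = 5.78 × 0.69315 = 4.0064 W/m².
ΔF_B = 5.78 ln(439/280) = 5.78 × 0.44971 = 2.5993 W/m².
Difference: 4.0064 − 2.5993 = 1.4071 W/m².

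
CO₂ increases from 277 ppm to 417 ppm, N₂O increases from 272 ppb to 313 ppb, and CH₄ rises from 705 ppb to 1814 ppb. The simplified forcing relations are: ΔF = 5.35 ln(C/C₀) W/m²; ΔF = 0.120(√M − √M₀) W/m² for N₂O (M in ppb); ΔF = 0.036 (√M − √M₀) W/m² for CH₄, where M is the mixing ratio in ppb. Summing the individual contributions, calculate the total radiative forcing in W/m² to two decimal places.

ΔF = 2.91 W/m²

CO₂: 5.35 × ln(417/277) = 5.35 × ln(1.50542) = 5.35 × 0.40907 = 2.1885 W/m².
N₂O: 0.120 × (√313 − √272) = 0.120 × (17.6918 − 16.4924) = 0.120 × 1.1994 = 0.1439 W/m².
CH₄: 0.036 × (√1814 − √705) = 0.036 × (42.5911 − 26.5518) = 0.036 × 16.0393 = 0.5774 W/m².
Total ΔF = 2.1885 + 0.1439 + 0.5774 = 2.9098 W/m².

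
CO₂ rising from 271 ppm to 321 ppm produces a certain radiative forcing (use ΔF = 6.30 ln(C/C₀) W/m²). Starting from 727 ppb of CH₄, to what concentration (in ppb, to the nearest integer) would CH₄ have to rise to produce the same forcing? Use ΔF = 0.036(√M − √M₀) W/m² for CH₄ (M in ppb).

CO₂ forcing: 6.30 × ln(321/271) = 6.30 × 0.169322 = 1.06673 W/m².
Set 0.036(√M − √727) = 1.06673: √M = 1.06673/0.036 + √727 = 29.6314 + 26.9629 = 56.5943.
M = (56.5943)² = 3202.91 ppb.

M ≈ 3203 ppb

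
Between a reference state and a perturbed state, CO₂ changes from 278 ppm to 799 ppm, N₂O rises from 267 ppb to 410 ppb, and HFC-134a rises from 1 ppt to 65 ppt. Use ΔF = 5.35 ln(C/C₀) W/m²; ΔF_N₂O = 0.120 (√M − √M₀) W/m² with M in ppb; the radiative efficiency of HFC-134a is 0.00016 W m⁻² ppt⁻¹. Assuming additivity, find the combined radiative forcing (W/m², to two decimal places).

CO₂: 5.35 × ln(799/278) = 5.35 × ln(2.87410) = 5.35 × 1.05574 = 5.6482 W/m².
N₂O: 0.120 × (√410 − √267) = 0.120 × (20.2485 − 16.3401) = 0.120 × 3.9084 = 0.4690 W/m².
HFC-134a: ΔF = 0.00016 × (65 − 1) = 0.00016 × 64 = 0.0102 W/m².
Total ΔF = 5.6482 + 0.4690 + 0.0102 = 6.1274 W/m².

ΔF = 6.13 W/m²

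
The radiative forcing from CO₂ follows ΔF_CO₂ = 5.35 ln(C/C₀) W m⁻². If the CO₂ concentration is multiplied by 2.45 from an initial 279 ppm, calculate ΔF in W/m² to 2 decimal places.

ΔF = 4.79 W/m²

ΔF = 5.35 × ln(2.45) = 5.35 × 0.89609 = 4.7941 W/m².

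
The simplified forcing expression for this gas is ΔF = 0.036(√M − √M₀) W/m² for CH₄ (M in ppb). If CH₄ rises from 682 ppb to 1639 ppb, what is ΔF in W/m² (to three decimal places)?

ΔF = 0.517 W/m²

CH₄: 0.036 × (√1639 − √682) = 0.036 × (40.4846 − 26.1151) = 0.036 × 14.3695 = 0.5173 W/m².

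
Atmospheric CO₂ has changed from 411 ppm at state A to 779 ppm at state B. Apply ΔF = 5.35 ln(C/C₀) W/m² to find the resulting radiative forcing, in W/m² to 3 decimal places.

ΔF = 3.421 W/m²

CO₂: 5.35 × ln(779/411) = 5.35 × ln(1.89538) = 5.35 × 0.63942 = 3.4209 W/m².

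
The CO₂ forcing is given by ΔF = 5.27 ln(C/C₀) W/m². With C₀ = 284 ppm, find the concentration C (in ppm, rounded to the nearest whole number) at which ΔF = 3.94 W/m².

Set 5.27 ln(C/284) = 3.94, so ln(C/284) = 3.94/5.27 = 0.74763.
Then C/284 = e^0.74763 = 2.11199, giving C = 284 × 2.11199 = 599.81 ppm.

C ≈ 600 ppm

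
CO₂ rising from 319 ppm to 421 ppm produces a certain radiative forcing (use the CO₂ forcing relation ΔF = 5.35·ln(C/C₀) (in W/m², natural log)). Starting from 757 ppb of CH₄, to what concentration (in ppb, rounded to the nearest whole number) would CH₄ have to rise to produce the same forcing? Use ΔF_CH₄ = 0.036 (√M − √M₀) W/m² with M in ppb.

M ≈ 4726 ppb

CO₂ forcing: 5.35 × ln(421/319) = 5.35 × 0.277442 = 1.48431 W/m².
Set 0.036(√M − √757) = 1.48431: √M = 1.48431/0.036 + √757 = 41.2308 + 27.5136 = 68.7444.
M = (68.7444)² = 4725.79 ppb.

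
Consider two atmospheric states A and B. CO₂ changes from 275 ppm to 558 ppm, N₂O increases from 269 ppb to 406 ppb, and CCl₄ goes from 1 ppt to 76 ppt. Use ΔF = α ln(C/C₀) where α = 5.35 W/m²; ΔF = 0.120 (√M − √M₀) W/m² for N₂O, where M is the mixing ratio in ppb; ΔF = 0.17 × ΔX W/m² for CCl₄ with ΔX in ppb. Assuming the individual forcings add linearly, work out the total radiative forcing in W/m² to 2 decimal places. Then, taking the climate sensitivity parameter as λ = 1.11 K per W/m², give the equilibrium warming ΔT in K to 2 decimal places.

ΔF = 4.25 W/m²; ΔT = 4.72 K

CO₂: 5.35 × ln(558/275) = 5.35 × ln(2.02909) = 5.35 × 0.70759 = 3.7856 W/m².
N₂O: 0.120 × (√406 − √269) = 0.120 × (20.1494 − 16.4012) = 0.120 × 3.7482 = 0.4498 W/m².
CCl₄: Δ = 76 − 1 = 75 ppt = 0.075 ppb; ΔF = 0.17 × 0.075 = 0.0128 W/m².
Total ΔF = 3.7856 + 0.4498 + 0.0128 = 4.2482 W/m².
ΔT = λ ΔF = 1.11 × 4.25 = 4.7175 K.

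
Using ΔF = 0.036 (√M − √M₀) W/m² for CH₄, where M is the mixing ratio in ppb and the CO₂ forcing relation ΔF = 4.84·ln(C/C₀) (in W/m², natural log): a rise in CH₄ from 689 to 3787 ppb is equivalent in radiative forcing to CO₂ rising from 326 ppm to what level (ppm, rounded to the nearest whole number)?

C ≈ 424 ppm

CH₄ forcing: 0.036 × (√3787 − √689) = 0.036 × (61.5386 − 26.2488) = 0.036 × 35.2898 = 1.27043 W/m².
Set 4.84 ln(C/326) = 1.27043: ln(C/326) = 1.27043/4.84 = 0.26249, so C = 326 × e^0.26249 = 326 × 1.30016 = 423.85 ppm.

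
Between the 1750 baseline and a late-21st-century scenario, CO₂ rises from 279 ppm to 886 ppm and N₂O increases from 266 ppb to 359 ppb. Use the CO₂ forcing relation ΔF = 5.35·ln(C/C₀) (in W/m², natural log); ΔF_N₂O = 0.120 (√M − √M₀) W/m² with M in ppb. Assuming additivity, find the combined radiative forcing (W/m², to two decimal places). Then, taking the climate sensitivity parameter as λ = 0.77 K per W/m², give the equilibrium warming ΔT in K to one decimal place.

ΔF = 6.50 W/m²; ΔT = 5.0 K

CO₂: 5.35 × ln(886/279) = 5.35 × ln(3.17563) = 5.35 × 1.15551 = 6.1820 W/m².
N₂O: 0.120 × (√359 − √266) = 0.120 × (18.9473 − 16.3095) = 0.120 × 2.6378 = 0.3165 W/m².
Total ΔF = 6.1820 + 0.3165 = 6.4985 W/m².
ΔT = λ ΔF = 0.77 × 6.50 = 5.0050 K.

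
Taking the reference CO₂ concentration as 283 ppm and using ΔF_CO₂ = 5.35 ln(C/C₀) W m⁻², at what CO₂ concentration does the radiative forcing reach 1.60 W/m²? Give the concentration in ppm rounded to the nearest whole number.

Set 5.35 ln(C/283) = 1.60, so ln(C/283) = 1.60/5.35 = 0.29907.
Then C/283 = e^0.29907 = 1.34860, giving C = 283 × 1.34860 = 381.65 ppm.

C ≈ 382 ppm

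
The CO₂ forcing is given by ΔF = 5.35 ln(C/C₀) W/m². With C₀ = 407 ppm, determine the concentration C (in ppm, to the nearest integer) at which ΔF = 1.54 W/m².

Set 5.35 ln(C/407) = 1.54, so ln(C/407) = 1.54/5.35 = 0.28785.
Then C/407 = e^0.28785 = 1.33356, giving C = 407 × 1.33356 = 542.76 ppm.

C ≈ 543 ppm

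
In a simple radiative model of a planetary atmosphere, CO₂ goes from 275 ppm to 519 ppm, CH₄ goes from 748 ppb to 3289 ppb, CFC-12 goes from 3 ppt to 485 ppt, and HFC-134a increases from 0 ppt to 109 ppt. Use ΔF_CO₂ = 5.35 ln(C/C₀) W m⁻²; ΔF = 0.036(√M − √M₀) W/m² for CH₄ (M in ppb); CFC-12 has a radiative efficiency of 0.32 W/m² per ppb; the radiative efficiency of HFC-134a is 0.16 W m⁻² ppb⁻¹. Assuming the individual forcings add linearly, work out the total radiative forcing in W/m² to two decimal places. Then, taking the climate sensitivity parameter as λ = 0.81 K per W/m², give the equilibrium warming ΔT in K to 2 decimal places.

CO₂: 5.35 × ln(519/275) = 5.35 × ln(1.88727) = 5.35 × 0.63513 = 3.3979 W/m².
CH₄: 0.036 × (√3289 − √748) = 0.036 × (57.3498 − 27.3496) = 0.036 × 30.0002 = 1.0800 W/m².
CFC-12: Δ = 485 − 3 = 482 ppt = 0.482 ppb; ΔF = 0.32 × 0.482 = 0.1542 W/m².
HFC-134a: Δ = 109 − 0 = 109 ppt = 0.109 ppb; ΔF = 0.16 × 0.109 = 0.0174 W/m².
Total ΔF = 3.3979 + 1.0800 + 0.1542 + 0.0174 = 4.6495 W/m².
ΔT = λ ΔF = 0.81 × 4.65 = 3.7665 K.

ΔF = 4.65 W/m²; ΔT = 3.77 K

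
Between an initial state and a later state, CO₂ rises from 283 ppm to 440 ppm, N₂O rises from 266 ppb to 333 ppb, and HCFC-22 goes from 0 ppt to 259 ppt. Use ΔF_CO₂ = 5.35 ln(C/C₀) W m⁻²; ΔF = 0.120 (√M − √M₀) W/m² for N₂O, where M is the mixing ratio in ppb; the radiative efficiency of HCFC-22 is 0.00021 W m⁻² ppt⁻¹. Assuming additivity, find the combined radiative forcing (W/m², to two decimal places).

ΔF = 2.65 W/m²

CO₂: 5.35 × ln(440/283) = 5.35 × ln(1.55477) = 5.35 × 0.44133 = 2.3611 W/m².
N₂O: 0.120 × (√333 − √266) = 0.120 × (18.2483 − 16.3095) = 0.120 × 1.9388 = 0.2327 W/m².
HCFC-22: ΔF = 0.00021 × (259 − 0) = 0.00021 × 259 = 0.0544 W/m².
Total ΔF = 2.3611 + 0.2327 + 0.0544 = 2.6482 W/m².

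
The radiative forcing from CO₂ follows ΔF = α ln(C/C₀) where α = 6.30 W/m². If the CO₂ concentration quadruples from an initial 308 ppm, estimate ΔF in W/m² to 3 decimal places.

Because the forcing depends only on the ratio C/C₀, the initial concentration does not enter.
ΔF = 6.30 × ln(4) = 6.30 × 1.38629 = 8.7336 W/m².

ΔF = 8.734 W/m²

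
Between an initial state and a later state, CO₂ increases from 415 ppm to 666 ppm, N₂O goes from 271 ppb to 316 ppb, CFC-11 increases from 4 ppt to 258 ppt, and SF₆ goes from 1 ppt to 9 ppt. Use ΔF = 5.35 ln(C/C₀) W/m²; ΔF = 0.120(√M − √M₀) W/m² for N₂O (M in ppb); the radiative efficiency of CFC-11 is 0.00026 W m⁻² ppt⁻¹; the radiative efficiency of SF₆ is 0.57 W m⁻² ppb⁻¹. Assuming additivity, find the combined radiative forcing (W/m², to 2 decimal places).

CO₂: 5.35 × ln(666/415) = 5.35 × ln(1.60482) = 5.35 × 0.47301 = 2.5306 W/m².
N₂O: 0.120 × (√316 − √271) = 0.120 × (17.7764 − 16.4621) = 0.120 × 1.3143 = 0.1577 W/m².
CFC-11: ΔF = 0.00026 × (258 − 4) = 0.00026 × 254 = 0.0660 W/m².
SF₆: Δ = 9 − 1 = 8 ppt = 0.008 ppb; ΔF = 0.57 × 0.008 = 0.0046 W/m².
Total ΔF = 2.5306 + 0.1577 + 0.0660 + 0.0046 = 2.7589 W/m².

ΔF = 2.76 W/m²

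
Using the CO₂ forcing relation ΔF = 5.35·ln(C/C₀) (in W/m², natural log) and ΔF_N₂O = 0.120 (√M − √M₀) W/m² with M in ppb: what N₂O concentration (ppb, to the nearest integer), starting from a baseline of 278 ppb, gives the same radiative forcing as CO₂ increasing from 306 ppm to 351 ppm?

CO₂ forcing: 5.35 × ln(351/306) = 5.35 × 0.137201 = 0.73403 W/m².
Set 0.120(√M − √278) = 0.73403: √M = 0.73403/0.120 + √278 = 6.1169 + 16.6733 = 22.7902.
M = (22.7902)² = 519.39 ppb.

M ≈ 519 ppb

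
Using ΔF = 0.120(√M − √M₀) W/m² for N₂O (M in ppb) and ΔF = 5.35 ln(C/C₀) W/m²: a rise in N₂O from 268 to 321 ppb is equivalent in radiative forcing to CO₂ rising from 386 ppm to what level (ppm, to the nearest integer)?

N₂O forcing: 0.120 × (√321 − √268) = 0.120 × (17.9165 − 16.3707) = 0.120 × 1.5458 = 0.18550 W/m².
Set 5.35 ln(C/386) = 0.18550: ln(C/386) = 0.18550/5.35 = 0.03467, so C = 386 × e^0.03467 = 386 × 1.03528 = 399.62 ppm.

C ≈ 400 ppm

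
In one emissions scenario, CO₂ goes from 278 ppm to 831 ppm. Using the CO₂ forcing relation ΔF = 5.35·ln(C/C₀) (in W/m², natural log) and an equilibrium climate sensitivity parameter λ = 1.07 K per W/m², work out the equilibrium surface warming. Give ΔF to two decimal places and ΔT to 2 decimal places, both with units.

ΔF = 5.86 W/m²; ΔT = 6.27 K

CO₂: 5.35 × ln(831/278) = 5.35 × ln(2.98921) = 5.35 × 1.09501 = 5.8583 W/m².
ΔT = λ ΔF = 1.07 × 5.86 = 6.2702 K.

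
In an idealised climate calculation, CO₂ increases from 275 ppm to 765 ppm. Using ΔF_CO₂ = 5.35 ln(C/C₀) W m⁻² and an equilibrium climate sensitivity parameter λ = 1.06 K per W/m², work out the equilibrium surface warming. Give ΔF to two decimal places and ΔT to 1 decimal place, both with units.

CO₂: 5.35 × ln(765/275) = 5.35 × ln(2.78182) = 5.35 × 1.02311 = 5.4736 W/m².
ΔT = λ ΔF = 1.06 × 5.47 = 5.7982 K.

ΔF = 5.47 W/m²; ΔT = 5.8 K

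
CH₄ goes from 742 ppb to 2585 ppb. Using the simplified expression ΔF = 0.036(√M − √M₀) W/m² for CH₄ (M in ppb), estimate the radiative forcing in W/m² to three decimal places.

ΔF = 0.850 W/m²

CH₄: 0.036 × (√2585 − √742) = 0.036 × (50.8429 − 27.2397) = 0.036 × 23.6032 = 0.8497 W/m².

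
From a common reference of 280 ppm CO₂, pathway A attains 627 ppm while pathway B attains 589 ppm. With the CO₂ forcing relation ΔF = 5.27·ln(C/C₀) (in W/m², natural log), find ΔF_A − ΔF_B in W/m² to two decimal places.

ΔF_A − ΔF_B = 0.33 W/m²

ΔF_A = 5.27 ln(627/280) = 5.27 × 0.80616 = 4.2485 W/m².
ΔF_B = 5.27 ln(589/280) = 5.27 × 0.74364 = 3.9190 W/m².
Difference: 4.2485 − 3.9190 = 0.3295 W/m².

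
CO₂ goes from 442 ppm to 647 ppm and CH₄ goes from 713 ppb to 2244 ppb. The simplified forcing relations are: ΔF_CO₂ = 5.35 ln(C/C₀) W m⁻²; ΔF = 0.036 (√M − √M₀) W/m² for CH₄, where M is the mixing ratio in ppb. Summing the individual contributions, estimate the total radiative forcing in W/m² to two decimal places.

CO₂: 5.35 × ln(647/442) = 5.35 × ln(1.46380) = 5.35 × 0.38104 = 2.0386 W/m².
CH₄: 0.036 × (√2244 − √713) = 0.036 × (47.3709 − 26.7021) = 0.036 × 20.6688 = 0.7441 W/m².
Total ΔF = 2.0386 + 0.7441 = 2.7827 W/m².

ΔF = 2.78 W/m²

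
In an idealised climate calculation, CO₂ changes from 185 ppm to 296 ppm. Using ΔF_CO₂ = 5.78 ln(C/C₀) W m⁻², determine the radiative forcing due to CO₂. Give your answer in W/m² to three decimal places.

ΔF = 2.717 W/m²

CO₂: 5.78 × ln(296/185) = 5.78 × ln(1.60000) = 5.78 × 0.47000 = 2.7166 W/m².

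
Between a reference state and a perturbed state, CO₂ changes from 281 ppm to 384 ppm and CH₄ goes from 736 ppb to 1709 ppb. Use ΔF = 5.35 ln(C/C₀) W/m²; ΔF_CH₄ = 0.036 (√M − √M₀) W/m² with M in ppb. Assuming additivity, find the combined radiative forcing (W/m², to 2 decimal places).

CO₂: 5.35 × ln(384/281) = 5.35 × ln(1.36655) = 5.35 × 0.31229 = 1.6708 W/m².
CH₄: 0.036 × (√1709 − √736) = 0.036 × (41.3401 − 27.1293) = 0.036 × 14.2108 = 0.5116 W/m².
Total ΔF = 1.6708 + 0.5116 = 2.1824 W/m².

ΔF = 2.18 W/m²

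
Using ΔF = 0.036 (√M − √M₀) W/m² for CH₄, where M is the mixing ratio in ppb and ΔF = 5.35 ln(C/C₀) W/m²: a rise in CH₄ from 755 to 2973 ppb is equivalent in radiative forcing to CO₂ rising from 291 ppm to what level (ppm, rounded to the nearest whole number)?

C ≈ 349 ppm

CH₄ forcing: 0.036 × (√2973 − √755) = 0.036 × (54.5252 − 27.4773) = 0.036 × 27.0479 = 0.97372 W/m².
Set 5.35 ln(C/291) = 0.97372: ln(C/291) = 0.97372/5.35 = 0.18200, so C = 291 × e^0.18200 = 291 × 1.19961 = 349.09 ppm.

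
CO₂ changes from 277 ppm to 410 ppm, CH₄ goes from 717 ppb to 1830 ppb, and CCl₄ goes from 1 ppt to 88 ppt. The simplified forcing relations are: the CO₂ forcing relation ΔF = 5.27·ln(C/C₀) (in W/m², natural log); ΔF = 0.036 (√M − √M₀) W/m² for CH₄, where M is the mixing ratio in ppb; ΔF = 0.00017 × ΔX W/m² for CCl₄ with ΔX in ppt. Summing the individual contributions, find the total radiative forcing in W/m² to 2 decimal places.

CO₂: 5.27 × ln(410/277) = 5.27 × ln(1.48014) = 5.27 × 0.39214 = 2.0666 W/m².
CH₄: 0.036 × (√1830 − √717) = 0.036 × (42.7785 − 26.7769) = 0.036 × 16.0016 = 0.5761 W/m².
CCl₄: ΔF = 0.00017 × (88 − 1) = 0.00017 × 87 = 0.0148 W/m².
Total ΔF = 2.0666 + 0.5761 + 0.0148 = 2.6575 W/m².

ΔF = 2.66 W/m²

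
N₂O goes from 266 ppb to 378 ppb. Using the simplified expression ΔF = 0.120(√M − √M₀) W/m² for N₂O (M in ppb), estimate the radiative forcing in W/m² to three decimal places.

N₂O: 0.120 × (√378 − √266) = 0.120 × (19.4422 − 16.3095) = 0.120 × 3.1327 = 0.3759 W/m².

ΔF = 0.376 W/m²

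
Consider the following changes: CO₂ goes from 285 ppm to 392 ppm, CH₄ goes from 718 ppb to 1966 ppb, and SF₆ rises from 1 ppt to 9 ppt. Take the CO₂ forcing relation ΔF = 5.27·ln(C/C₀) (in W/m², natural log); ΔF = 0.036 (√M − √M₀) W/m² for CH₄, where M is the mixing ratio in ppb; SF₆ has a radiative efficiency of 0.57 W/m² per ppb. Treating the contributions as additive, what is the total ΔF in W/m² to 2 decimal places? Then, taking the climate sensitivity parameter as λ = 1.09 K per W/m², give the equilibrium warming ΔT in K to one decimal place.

ΔF = 2.32 W/m²; ΔT = 2.5 K

CO₂: 5.27 × ln(392/285) = 5.27 × ln(1.37544) = 5.27 × 0.31877 = 1.6799 W/m².
CH₄: 0.036 × (√1966 − √718) = 0.036 × (44.3396 − 26.7955) = 0.036 × 17.5441 = 0.6316 W/m².
SF₆: Δ = 9 − 1 = 8 ppt = 0.008 ppb; ΔF = 0.57 × 0.008 = 0.0046 W/m².
Total ΔF = 1.6799 + 0.6316 + 0.0046 = 2.3161 W/m².
ΔT = λ ΔF = 1.09 × 2.32 = 2.5288 K.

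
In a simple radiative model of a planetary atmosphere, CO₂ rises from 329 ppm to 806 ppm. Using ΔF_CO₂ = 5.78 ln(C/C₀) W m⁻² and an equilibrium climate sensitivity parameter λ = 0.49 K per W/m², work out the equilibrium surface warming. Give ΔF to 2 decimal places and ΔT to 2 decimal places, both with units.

CO₂: 5.78 × ln(806/329) = 5.78 × ln(2.44985) = 5.78 × 0.89603 = 5.1791 W/m².
ΔT = λ ΔF = 0.49 × 5.18 = 2.5382 K.

ΔF = 5.18 W/m²; ΔT = 2.54 K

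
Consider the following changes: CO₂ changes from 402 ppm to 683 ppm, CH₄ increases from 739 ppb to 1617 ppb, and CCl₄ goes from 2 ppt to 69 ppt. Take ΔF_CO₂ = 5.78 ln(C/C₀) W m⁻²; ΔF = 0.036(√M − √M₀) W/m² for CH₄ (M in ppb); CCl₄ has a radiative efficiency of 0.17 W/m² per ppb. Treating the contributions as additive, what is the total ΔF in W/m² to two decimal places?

ΔF = 3.54 W/m²

CO₂: 5.78 × ln(683/402) = 5.78 × ln(1.69900) = 5.78 × 0.53004 = 3.0636 W/m².
CH₄: 0.036 × (√1617 − √739) = 0.036 × (40.2119 − 27.1846) = 0.036 × 13.0273 = 0.4690 W/m².
CCl₄: Δ = 69 − 2 = 67 ppt = 0.067 ppb; ΔF = 0.17 × 0.067 = 0.0114 W/m².
Total ΔF = 3.0636 + 0.4690 + 0.0114 = 3.5440 W/m².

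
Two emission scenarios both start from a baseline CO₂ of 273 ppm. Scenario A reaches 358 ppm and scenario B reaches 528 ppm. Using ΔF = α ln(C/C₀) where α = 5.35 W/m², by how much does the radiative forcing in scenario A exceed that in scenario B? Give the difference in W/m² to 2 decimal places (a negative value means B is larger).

ΔF_A − ΔF_B = -2.08 W/m²

ΔF_A = 5.35 ln(358/273) = 5.35 × 0.27106 = 1.4502 W/m².
ΔF_B = 5.35 ln(528/273) = 5.35 × 0.65962 = 3.5290 W/m².
Difference: 1.4502 − 3.5290 = -2.0788 W/m².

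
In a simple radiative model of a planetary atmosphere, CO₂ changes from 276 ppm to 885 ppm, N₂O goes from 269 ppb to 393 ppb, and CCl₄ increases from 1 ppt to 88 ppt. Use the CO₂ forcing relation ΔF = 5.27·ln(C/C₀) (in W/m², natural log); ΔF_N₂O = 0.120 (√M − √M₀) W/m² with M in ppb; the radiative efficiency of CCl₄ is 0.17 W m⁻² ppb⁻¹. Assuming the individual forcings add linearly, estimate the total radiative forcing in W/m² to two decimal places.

ΔF = 6.57 W/m²

CO₂: 5.27 × ln(885/276) = 5.27 × ln(3.20652) = 5.27 × 1.16519 = 6.1406 W/m².
N₂O: 0.120 × (√393 − √269) = 0.120 × (19.8242 − 16.4012) = 0.120 × 3.4230 = 0.4108 W/m².
CCl₄: Δ = 88 − 1 = 87 ppt = 0.087 ppb; ΔF = 0.17 × 0.087 = 0.0148 W/m².
Total ΔF = 6.1406 + 0.4108 + 0.0148 = 6.5662 W/m².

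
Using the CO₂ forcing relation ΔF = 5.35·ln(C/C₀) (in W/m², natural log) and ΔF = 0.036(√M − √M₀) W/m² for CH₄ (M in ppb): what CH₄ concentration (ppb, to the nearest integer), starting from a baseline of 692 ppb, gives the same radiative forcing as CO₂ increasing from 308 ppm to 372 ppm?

CO₂ forcing: 5.35 × ln(372/308) = 5.35 × 0.188794 = 1.01005 W/m².
Set 0.036(√M − √692) = 1.01005: √M = 1.01005/0.036 + √692 = 28.0569 + 26.3059 = 54.3628.
M = (54.3628)² = 2955.31 ppb.

M ≈ 2955 ppb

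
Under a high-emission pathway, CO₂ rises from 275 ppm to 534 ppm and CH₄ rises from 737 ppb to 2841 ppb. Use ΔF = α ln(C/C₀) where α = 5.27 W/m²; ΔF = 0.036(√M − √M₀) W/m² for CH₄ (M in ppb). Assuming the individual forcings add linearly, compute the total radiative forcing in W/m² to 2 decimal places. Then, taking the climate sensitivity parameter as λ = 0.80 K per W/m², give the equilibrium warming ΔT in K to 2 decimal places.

ΔF = 4.44 W/m²; ΔT = 3.55 K

CO₂: 5.27 × ln(534/275) = 5.27 × ln(1.94182) = 5.27 × 0.66363 = 3.4973 W/m².
CH₄: 0.036 × (√2841 − √737) = 0.036 × (53.3010 − 27.1477) = 0.036 × 26.1533 = 0.9415 W/m².
Total ΔF = 3.4973 + 0.9415 = 4.4388 W/m².
ΔT = λ ΔF = 0.80 × 4.44 = 3.5520 K.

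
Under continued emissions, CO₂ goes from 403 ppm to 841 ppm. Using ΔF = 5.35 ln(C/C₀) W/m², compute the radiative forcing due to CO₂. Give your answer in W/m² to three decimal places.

CO₂ absorption bands are partially saturated, so forcing scales with the logarithm of the concentration ratio.
CO₂: 5.35 × ln(841/403) = 5.35 × ln(2.08685) = 5.35 × 0.73566 = 3.9358 W/m².

ΔF = 3.936 W/m²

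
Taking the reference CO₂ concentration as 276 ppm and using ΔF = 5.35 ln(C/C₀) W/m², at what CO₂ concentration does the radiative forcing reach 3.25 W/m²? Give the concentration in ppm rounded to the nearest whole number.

Set 5.35 ln(C/276) = 3.25, so ln(C/276) = 3.25/5.35 = 0.60748.
Then C/276 = e^0.60748 = 1.83580, giving C = 276 × 1.83580 = 506.68 ppm.

C ≈ 507 ppm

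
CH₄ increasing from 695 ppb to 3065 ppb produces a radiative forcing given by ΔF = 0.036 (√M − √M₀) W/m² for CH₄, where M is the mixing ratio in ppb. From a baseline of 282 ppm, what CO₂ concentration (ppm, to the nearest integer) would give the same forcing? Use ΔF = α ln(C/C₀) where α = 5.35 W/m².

C ≈ 343 ppm

CH₄ forcing: 0.036 × (√3065 − √695) = 0.036 × (55.3624 − 26.3629) = 0.036 × 28.9995 = 1.04398 W/m².
Set 5.35 ln(C/282) = 1.04398: ln(C/282) = 1.04398/5.35 = 0.19514, so C = 282 × e^0.19514 = 282 × 1.21548 = 342.77 ppm.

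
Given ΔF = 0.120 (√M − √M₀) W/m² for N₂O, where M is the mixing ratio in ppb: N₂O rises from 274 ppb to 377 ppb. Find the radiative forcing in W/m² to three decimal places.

N₂O: 0.120 × (√377 − √274) = 0.120 × (19.4165 − 16.5529) = 0.120 × 2.8636 = 0.3436 W/m².

ΔF = 0.344 W/m²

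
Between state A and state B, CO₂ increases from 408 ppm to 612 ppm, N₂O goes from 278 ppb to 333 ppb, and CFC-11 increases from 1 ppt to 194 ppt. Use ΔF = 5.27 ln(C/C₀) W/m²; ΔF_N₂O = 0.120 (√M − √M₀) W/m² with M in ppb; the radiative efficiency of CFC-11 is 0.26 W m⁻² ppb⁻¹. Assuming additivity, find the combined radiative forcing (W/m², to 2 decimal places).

CO₂: 5.27 × ln(612/408) = 5.27 × ln(1.50000) = 5.27 × 0.40547 = 2.1368 W/m².
N₂O: 0.120 × (√333 − √278) = 0.120 × (18.2483 − 16.6733) = 0.120 × 1.5750 = 0.1890 W/m².
CFC-11: Δ = 194 − 1 = 193 ppt = 0.193 ppb; ΔF = 0.26 × 0.193 = 0.0502 W/m².
Total ΔF = 2.1368 + 0.1890 + 0.0502 = 2.3760 W/m².

ΔF = 2.38 W/m²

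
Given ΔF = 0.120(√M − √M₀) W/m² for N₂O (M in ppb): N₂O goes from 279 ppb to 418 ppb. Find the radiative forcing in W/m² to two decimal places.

ΔF = 0.45 W/m²

N₂O: 0.120 × (√418 − √279) = 0.120 × (20.4450 − 16.7033) = 0.120 × 3.7417 = 0.4490 W/m².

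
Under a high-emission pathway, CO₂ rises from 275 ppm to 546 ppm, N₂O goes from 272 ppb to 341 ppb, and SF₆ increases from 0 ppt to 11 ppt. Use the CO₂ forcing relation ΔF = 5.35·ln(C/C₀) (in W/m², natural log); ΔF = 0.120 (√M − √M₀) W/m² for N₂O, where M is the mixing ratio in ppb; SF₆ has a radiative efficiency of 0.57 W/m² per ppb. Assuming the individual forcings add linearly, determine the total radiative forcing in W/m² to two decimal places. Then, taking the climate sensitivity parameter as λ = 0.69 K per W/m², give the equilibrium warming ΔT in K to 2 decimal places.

CO₂: 5.35 × ln(546/275) = 5.35 × ln(1.98545) = 5.35 × 0.68585 = 3.6693 W/m².
N₂O: 0.120 × (√341 − √272) = 0.120 × (18.4662 − 16.4924) = 0.120 × 1.9738 = 0.2369 W/m².
SF₆: Δ = 11 − 0 = 11 ppt = 0.011 ppb; ΔF = 0.57 × 0.011 = 0.0063 W/m².
Total ΔF = 3.6693 + 0.2369 + 0.0063 = 3.9125 W/m².
ΔT = λ ΔF = 0.69 × 3.91 = 2.6979 K.

ΔF = 3.91 W/m²; ΔT = 2.70 K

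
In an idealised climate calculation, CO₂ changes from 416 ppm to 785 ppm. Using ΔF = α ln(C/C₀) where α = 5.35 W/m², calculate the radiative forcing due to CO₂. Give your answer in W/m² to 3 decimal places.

ΔF = 3.397 W/m²

CO₂ absorption bands are partially saturated, so forcing scales with the logarithm of the concentration ratio.
CO₂: 5.35 × ln(785/416) = 5.35 × ln(1.88702) = 5.35 × 0.63500 = 3.3973 W/m².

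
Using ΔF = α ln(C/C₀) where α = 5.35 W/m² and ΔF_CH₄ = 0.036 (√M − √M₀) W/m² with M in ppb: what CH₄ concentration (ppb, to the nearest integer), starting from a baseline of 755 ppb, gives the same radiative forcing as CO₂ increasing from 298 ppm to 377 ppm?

M ≈ 3897 ppb

CO₂ forcing: 5.35 × ln(377/298) = 5.35 × 0.235152 = 1.25806 W/m².
Set 0.036(√M − √755) = 1.25806: √M = 1.25806/0.036 + √755 = 34.9461 + 27.4773 = 62.4234.
M = (62.4234)² = 3896.68 ppb.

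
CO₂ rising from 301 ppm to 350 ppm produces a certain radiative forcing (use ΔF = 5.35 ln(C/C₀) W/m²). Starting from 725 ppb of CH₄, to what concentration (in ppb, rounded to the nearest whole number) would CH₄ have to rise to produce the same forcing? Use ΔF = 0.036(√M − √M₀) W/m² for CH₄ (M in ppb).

CO₂ forcing: 5.35 × ln(350/301) = 5.35 × 0.150823 = 0.80690 W/m².
Set 0.036(√M − √725) = 0.80690: √M = 0.80690/0.036 + √725 = 22.4139 + 26.9258 = 49.3397.
M = (49.3397)² = 2434.41 ppb.

M ≈ 2434 ppb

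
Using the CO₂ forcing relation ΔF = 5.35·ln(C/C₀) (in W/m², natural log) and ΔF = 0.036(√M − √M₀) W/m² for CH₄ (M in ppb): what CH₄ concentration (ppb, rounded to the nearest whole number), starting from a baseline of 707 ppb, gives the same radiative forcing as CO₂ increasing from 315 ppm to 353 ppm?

CO₂ forcing: 5.35 × ln(353/315) = 5.35 × 0.113895 = 0.60934 W/m².
Set 0.036(√M − √707) = 0.60934: √M = 0.60934/0.036 + √707 = 16.9261 + 26.5895 = 43.5156.
M = (43.5156)² = 1893.61 ppb.

M ≈ 1894 ppb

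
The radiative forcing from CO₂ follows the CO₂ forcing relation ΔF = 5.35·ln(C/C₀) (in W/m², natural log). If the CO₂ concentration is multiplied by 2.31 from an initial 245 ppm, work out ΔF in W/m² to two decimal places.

ΔF = 4.48 W/m²

ΔF = 5.35 × ln(2.31) = 5.35 × 0.83725 = 4.4793 W/m².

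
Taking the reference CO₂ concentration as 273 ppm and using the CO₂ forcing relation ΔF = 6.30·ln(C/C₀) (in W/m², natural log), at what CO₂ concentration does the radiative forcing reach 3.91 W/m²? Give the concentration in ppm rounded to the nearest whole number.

C ≈ 508 ppm

Set 6.30 ln(C/273) = 3.91, so ln(C/273) = 3.91/6.30 = 0.62063.
Then C/273 = e^0.62063 = 1.86010, giving C = 273 × 1.86010 = 507.81 ppm.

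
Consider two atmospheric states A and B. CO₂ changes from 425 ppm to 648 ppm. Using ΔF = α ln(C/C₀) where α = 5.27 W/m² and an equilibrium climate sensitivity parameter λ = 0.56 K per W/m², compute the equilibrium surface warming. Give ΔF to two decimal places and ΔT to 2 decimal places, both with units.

CO₂: 5.27 × ln(648/425) = 5.27 × ln(1.52471) = 5.27 × 0.42180 = 2.2229 W/m².
ΔT = λ ΔF = 0.56 × 2.22 = 1.2432 K.

ΔF = 2.22 W/m²; ΔT = 1.24 K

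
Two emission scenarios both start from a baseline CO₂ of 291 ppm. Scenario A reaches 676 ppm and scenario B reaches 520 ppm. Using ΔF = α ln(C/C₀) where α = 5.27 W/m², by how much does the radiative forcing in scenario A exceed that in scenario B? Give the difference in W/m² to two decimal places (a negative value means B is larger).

ΔF_A = 5.27 ln(676/291) = 5.27 × 0.84287 = 4.4419 W/m².
ΔF_B = 5.27 ln(520/291) = 5.27 × 0.58051 = 3.0593 W/m².
Difference: 4.4419 − 3.0593 = 1.3826 W/m².
(Equivalently, ΔF_A − ΔF_B = 5.27 ln(676/520) = 5.27 × 0.26236 = 1.3826 W/m².)

ΔF_A − ΔF_B = 1.38 W/m²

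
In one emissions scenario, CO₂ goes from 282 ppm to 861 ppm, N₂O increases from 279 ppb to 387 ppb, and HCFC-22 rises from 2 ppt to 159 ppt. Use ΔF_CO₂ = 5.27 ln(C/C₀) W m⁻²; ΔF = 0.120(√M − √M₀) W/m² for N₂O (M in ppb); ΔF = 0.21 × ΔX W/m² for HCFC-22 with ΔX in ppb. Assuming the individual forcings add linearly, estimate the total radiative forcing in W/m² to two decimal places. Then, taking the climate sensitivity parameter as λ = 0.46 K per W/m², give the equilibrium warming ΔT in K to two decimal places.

ΔF = 6.27 W/m²; ΔT = 2.88 K

CO₂: 5.27 × ln(861/282) = 5.27 × ln(3.05319) = 5.27 × 1.11619 = 5.8823 W/m².
N₂O: 0.120 × (√387 − √279) = 0.120 × (19.6723 − 16.7033) = 0.120 × 2.9690 = 0.3563 W/m².
HCFC-22: Δ = 159 − 2 = 157 ppt = 0.157 ppb; ΔF = 0.21 × 0.157 = 0.0330 W/m².
Total ΔF = 5.8823 + 0.3563 + 0.0330 = 6.2716 W/m².
ΔT = λ ΔF = 0.46 × 6.27 = 2.8842 K.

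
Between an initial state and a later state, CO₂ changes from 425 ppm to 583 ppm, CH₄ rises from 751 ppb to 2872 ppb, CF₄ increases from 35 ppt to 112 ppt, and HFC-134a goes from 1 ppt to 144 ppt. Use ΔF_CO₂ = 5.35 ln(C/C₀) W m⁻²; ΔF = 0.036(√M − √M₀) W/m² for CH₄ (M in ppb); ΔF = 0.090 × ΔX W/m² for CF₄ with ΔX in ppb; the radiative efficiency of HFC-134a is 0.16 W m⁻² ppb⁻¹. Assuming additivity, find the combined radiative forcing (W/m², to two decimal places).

CO₂: 5.35 × ln(583/425) = 5.35 × ln(1.37176) = 5.35 × 0.31609 = 1.6911 W/m².
CH₄: 0.036 × (√2872 − √751) = 0.036 × (53.5910 − 27.4044) = 0.036 × 26.1866 = 0.9427 W/m².
CF₄: Δ = 112 − 35 = 77 ppt = 0.077 ppb; ΔF = 0.090 × 0.077 = 0.0069 W/m².
HFC-134a: Δ = 144 − 1 = 143 ppt = 0.143 ppb; ΔF = 0.16 × 0.143 = 0.0229 W/m².
Total ΔF = 1.6911 + 0.9427 + 0.0069 + 0.0229 = 2.6636 W/m².

ΔF = 2.66 W/m²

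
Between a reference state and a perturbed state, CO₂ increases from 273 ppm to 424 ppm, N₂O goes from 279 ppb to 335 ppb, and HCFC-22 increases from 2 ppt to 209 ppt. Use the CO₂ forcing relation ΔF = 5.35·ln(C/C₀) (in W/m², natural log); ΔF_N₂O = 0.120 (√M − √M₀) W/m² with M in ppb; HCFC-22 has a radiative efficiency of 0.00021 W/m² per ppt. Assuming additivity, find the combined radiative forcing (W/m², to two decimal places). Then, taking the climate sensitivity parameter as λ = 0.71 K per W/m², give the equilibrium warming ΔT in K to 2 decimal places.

ΔF = 2.59 W/m²; ΔT = 1.84 K

CO₂: 5.35 × ln(424/273) = 5.35 × ln(1.55311) = 5.35 × 0.44026 = 2.3554 W/m².
N₂O: 0.120 × (√335 − √279) = 0.120 × (18.3030 − 16.7033) = 0.120 × 1.5997 = 0.1920 W/m².
HCFC-22: ΔF = 0.00021 × (209 − 2) = 0.00021 × 207 = 0.0435 W/m².
Total ΔF = 2.3554 + 0.1920 + 0.0435 = 2.5909 W/m².
ΔT = λ ΔF = 0.71 × 2.59 = 1.8389 K.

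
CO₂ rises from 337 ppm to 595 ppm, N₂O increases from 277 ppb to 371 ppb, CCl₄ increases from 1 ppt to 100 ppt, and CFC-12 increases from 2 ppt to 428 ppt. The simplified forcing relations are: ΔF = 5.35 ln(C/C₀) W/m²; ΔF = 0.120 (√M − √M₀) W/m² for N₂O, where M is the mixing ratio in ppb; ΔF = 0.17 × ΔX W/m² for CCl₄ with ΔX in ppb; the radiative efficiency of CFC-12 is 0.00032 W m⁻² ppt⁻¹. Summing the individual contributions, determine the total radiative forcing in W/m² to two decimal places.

CO₂: 5.35 × ln(595/337) = 5.35 × ln(1.76558) = 5.35 × 0.56848 = 3.0414 W/m².
N₂O: 0.120 × (√371 − √277) = 0.120 × (19.2614 − 16.6433) = 0.120 × 2.6181 = 0.3142 W/m².
CCl₄: Δ = 100 − 1 = 99 ppt = 0.099 ppb; ΔF = 0.17 × 0.099 = 0.0168 W/m².
CFC-12: ΔF = 0.00032 × (428 − 2) = 0.00032 × 426 = 0.1363 W/m².
Total ΔF = 3.0414 + 0.3142 + 0.0168 + 0.1363 = 3.5087 W/m².

ΔF = 3.51 W/m²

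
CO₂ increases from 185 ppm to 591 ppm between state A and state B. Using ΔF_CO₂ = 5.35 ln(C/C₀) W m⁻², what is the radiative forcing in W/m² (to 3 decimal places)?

CO₂ absorption bands are partially saturated, so forcing scales with the logarithm of the concentration ratio.
CO₂: 5.35 × ln(591/185) = 5.35 × ln(3.19459) = 5.35 × 1.16146 = 6.2138 W/m².

ΔF = 6.214 W/m²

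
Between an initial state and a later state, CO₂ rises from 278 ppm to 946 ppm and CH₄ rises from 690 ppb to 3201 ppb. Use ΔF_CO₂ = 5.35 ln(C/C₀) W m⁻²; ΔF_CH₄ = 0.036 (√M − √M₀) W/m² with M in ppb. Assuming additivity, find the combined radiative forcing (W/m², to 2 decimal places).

CO₂: 5.35 × ln(946/278) = 5.35 × ln(3.40288) = 5.35 × 1.22462 = 6.5517 W/m².
CH₄: 0.036 × (√3201 − √690) = 0.036 × (56.5774 − 26.2679) = 0.036 × 30.3095 = 1.0911 W/m².
Total ΔF = 6.5517 + 1.0911 = 7.6428 W/m².

ΔF = 7.64 W/m²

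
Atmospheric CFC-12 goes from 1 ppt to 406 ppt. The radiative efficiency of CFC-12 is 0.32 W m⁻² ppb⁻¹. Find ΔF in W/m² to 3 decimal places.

ΔF = 0.130 W/m²

CFC-12: Δ = 406 − 1 = 405 ppt = 0.405 ppb; ΔF = 0.32 × 0.405 = 0.1296 W/m².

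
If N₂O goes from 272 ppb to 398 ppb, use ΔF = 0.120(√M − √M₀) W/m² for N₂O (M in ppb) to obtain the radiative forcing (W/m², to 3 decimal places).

N₂O: 0.120 × (√398 − √272) = 0.120 × (19.9499 − 16.4924) = 0.120 × 3.4575 = 0.4149 W/m².

ΔF = 0.415 W/m²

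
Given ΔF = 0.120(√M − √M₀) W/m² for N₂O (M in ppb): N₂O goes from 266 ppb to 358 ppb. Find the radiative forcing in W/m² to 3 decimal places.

ΔF = 0.313 W/m²

N₂O: 0.120 × (√358 − √266) = 0.120 × (18.9209 − 16.3095) = 0.120 × 2.6114 = 0.3134 W/m².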